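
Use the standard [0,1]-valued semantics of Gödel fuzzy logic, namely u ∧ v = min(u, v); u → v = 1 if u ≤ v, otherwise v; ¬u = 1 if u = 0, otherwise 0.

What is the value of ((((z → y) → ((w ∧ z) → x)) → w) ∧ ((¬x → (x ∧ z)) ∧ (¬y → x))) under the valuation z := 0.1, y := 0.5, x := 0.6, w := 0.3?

(z → y): 0.1 ≤ 0.5, so result = 1
(w ∧ z) = min(0.3, 0.1) = 0.1
((w ∧ z) → x): 0.1 ≤ 0.6, so result = 1
((z → y) → ((w ∧ z) → x)): 1 ≤ 1, so result = 1
(((z → y) → ((w ∧ z) → x)) → w): 1 > 0.3, so result = 0.3
¬x: Gödel ¬ of 0.6 = 0 (operand ≠ 0)
(x ∧ z) = min(0.6, 0.1) = 0.1
(¬x → (x ∧ z)): 0 ≤ 0.1, so result = 1
¬y: Gödel ¬ of 0.5 = 0 (operand ≠ 0)
(¬y → x): 0 ≤ 0.6, so result = 1
((¬x → (x ∧ z)) ∧ (¬y → x)) = min(1, 1) = 1
((((z → y) → ((w ∧ z) → x)) → w) ∧ ((¬x → (x ∧ z)) ∧ (¬y → x))) = min(0.3, 1) = 0.3

0.30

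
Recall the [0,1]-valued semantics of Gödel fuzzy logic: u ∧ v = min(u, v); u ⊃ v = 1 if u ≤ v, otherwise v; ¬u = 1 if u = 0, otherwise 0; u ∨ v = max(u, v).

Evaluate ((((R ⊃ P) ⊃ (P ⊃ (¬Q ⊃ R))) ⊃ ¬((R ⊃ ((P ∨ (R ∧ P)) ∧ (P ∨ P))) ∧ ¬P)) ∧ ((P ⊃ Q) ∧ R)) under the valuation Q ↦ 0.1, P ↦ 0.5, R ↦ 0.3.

(R ⊃ P): 0.3 ≤ 0.5, so result = 1
¬Q: Gödel ¬ of 0.1 = 0 (operand ≠ 0)
(¬Q ⊃ R): 0 ≤ 0.3, so result = 1
(P ⊃ (¬Q ⊃ R)): 0.5 ≤ 1, so result = 1
((R ⊃ P) ⊃ (P ⊃ (¬Q ⊃ R))): 1 ≤ 1, so result = 1
(R ∧ P) = min(0.3, 0.5) = 0.3
(P ∨ (R ∧ P)) = max(0.5, 0.3) = 0.5
(P ∨ P) = max(0.5, 0.5) = 0.5
((P ∨ (R ∧ P)) ∧ (P ∨ P)) = min(0.5, 0.5) = 0.5
(R ⊃ ((P ∨ (R ∧ P)) ∧ (P ∨ P))): 0.3 ≤ 0.5, so result = 1
¬P: Gödel ¬ of 0.5 = 0 (operand ≠ 0)
((R ⊃ ((P ∨ (R ∧ P)) ∧ (P ∨ P))) ∧ ¬P) = min(1, 0) = 0
¬((R ⊃ ((P ∨ (R ∧ P)) ∧ (P ∨ P))) ∧ ¬P): Gödel ¬ of 0 = 1 (operand is 0)
(((R ⊃ P) ⊃ (P ⊃ (¬Q ⊃ R))) ⊃ ¬((R ⊃ ((P ∨ (R ∧ P)) ∧ (P ∨ P))) ∧ ¬P)): 1 ≤ 1, so result = 1
(P ⊃ Q): 0.5 > 0.1, so result = 0.1
((P ⊃ Q) ∧ R) = min(0.1, 0.3) = 0.1
((((R ⊃ P) ⊃ (P ⊃ (¬Q ⊃ R))) ⊃ ¬((R ⊃ ((P ∨ (R ∧ P)) ∧ (P ∨ P))) ∧ ¬P)) ∧ ((P ⊃ Q) ∧ R)) = min(1, 0.1) = 0.1

0.10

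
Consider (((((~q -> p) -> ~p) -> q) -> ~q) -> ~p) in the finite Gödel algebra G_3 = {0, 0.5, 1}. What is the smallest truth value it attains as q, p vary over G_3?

The minimum is attained at q = 0, p = 0.5:
  ~q: Gödel ¬ of 0 = 1 (operand is 0)
  (~q -> p): 1 > 0.5, so result = 0.5
  ~p: Gödel ¬ of 0.5 = 0 (operand ≠ 0)
  ((~q -> p) -> ~p): 0.5 > 0, so result = 0
  (((~q -> p) -> ~p) -> q): 0 ≤ 0, so result = 1
  ~q: Gödel ¬ of 0 = 1 (operand is 0)
  ((((~q -> p) -> ~p) -> q) -> ~q): 1 ≤ 1, so result = 1
  ~p: Gödel ¬ of 0.5 = 0 (operand ≠ 0)
  (((((~q -> p) -> ~p) -> q) -> ~q) -> ~p): 1 > 0, so result = 0
Checking all 9 assignments confirms none give a value below 0.00.

0.00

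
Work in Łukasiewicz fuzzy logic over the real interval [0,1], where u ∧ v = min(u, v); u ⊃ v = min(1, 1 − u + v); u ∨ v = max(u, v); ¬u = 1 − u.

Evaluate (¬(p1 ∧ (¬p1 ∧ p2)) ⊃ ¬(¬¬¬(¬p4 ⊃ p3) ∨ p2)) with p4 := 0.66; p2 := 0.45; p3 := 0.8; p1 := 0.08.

0.63

¬p1: Łukasiewicz ¬ gives 1 − 0.08 = 0.92
(¬p1 ∧ p2) = min(0.92, 0.45) = 0.45
(p1 ∧ (¬p1 ∧ p2)) = min(0.08, 0.45) = 0.08
¬(p1 ∧ (¬p1 ∧ p2)): Łukasiewicz ¬ gives 1 − 0.08 = 0.92
¬p4: Łukasiewicz ¬ gives 1 − 0.66 = 0.34
(¬p4 ⊃ p3): min(1, 1 − 0.34 + 0.8) = 1
¬(¬p4 ⊃ p3): Łukasiewicz ¬ gives 1 − 1 = 0
¬¬(¬p4 ⊃ p3): Łukasiewicz ¬ gives 1 − 0 = 1
¬¬¬(¬p4 ⊃ p3): Łukasiewicz ¬ gives 1 − 1 = 0
(¬¬¬(¬p4 ⊃ p3) ∨ p2) = max(0, 0.45) = 0.45
¬(¬¬¬(¬p4 ⊃ p3) ∨ p2): Łukasiewicz ¬ gives 1 − 0.45 = 0.55
(¬(p1 ∧ (¬p1 ∧ p2)) ⊃ ¬(¬¬¬(¬p4 ⊃ p3) ∨ p2)): min(1, 1 − 0.92 + 0.55) = 0.63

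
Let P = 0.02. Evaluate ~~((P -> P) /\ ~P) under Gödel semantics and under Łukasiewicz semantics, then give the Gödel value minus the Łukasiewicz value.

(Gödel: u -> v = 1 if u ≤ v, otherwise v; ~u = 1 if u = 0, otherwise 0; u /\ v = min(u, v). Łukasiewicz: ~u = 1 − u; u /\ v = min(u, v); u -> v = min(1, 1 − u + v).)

Gödel evaluation:
  (P -> P): 0.02 ≤ 0.02, so result = 1
  ~P: Gödel ¬ of 0.02 = 0 (operand ≠ 0)
  ((P -> P) /\ ~P) = min(1, 0) = 0
  ~((P -> P) /\ ~P): Gödel ¬ of 0 = 1 (operand is 0)
  ~~((P -> P) /\ ~P): Gödel ¬ of 1 = 0 (operand ≠ 0)
  Gödel value = 0
Łukasiewicz evaluation:
  (P -> P): min(1, 1 − 0.02 + 0.02) = 1
  ~P: Łukasiewicz ¬ gives 1 − 0.02 = 0.98
  ((P -> P) /\ ~P) = min(1, 0.98) = 0.98
  ~((P -> P) /\ ~P): Łukasiewicz ¬ gives 1 − 0.98 = 0.02
  ~~((P -> P) /\ ~P): Łukasiewicz ¬ gives 1 − 0.02 = 0.98
  Łukasiewicz value = 0.98
Difference: 0 − 0.98 = -0.98

-0.98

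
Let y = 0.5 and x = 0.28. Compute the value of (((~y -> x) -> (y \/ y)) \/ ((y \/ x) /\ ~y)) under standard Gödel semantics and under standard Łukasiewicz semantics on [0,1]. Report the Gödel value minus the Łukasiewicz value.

-0.22

Gödel evaluation:
  ~y: Gödel ¬ of 0.5 = 0 (operand ≠ 0)
  (~y -> x): 0 ≤ 0.28, so result = 1
  (y \/ y) = max(0.5, 0.5) = 0.5
  ((~y -> x) -> (y \/ y)): 1 > 0.5, so result = 0.5
  (y \/ x) = max(0.5, 0.28) = 0.5
  ~y: Gödel ¬ of 0.5 = 0 (operand ≠ 0)
  ((y \/ x) /\ ~y) = min(0.5, 0) = 0
  (((~y -> x) -> (y \/ y)) \/ ((y \/ x) /\ ~y)) = max(0.5, 0) = 0.5
  Gödel value = 0.5
Łukasiewicz evaluation:
  ~y: Łukasiewicz ¬ gives 1 − 0.5 = 0.5
  (~y -> x): min(1, 1 − 0.5 + 0.28) = 0.78
  (y \/ y) = max(0.5, 0.5) = 0.5
  ((~y -> x) -> (y \/ y)): min(1, 1 − 0.78 + 0.5) = 0.72
  (y \/ x) = max(0.5, 0.28) = 0.5
  ~y: Łukasiewicz ¬ gives 1 − 0.5 = 0.5
  ((y \/ x) /\ ~y) = min(0.5, 0.5) = 0.5
  (((~y -> x) -> (y \/ y)) \/ ((y \/ x) /\ ~y)) = max(0.72, 0.5) = 0.72
  Łukasiewicz value = 0.72
Difference: 0.5 − 0.72 = -0.22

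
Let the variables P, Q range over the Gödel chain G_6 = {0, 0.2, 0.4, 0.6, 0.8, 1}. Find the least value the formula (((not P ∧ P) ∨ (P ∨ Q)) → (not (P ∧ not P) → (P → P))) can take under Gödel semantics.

Every assignment gives 1. For instance at P = 0, Q = 0:
  not P: Gödel ¬ of 0 = 1 (operand is 0)
  (not P ∧ P) = min(1, 0) = 0
  (P ∨ Q) = max(0, 0) = 0
  ((not P ∧ P) ∨ (P ∨ Q)) = max(0, 0) = 0
  not P: Gödel ¬ of 0 = 1 (operand is 0)
  (P ∧ not P) = min(0, 1) = 0
  not (P ∧ not P): Gödel ¬ of 0 = 1 (operand is 0)
  (P → P): 0 ≤ 0, so result = 1
  (not (P ∧ not P) → (P → P)): 1 ≤ 1, so result = 1
  (((not P ∧ P) ∨ (P ∨ Q)) → (not (P ∧ not P) → (P → P))): 0 ≤ 1, so result = 1
All 36 assignments give value 1 — the formula is a G_6-tautology.

1.00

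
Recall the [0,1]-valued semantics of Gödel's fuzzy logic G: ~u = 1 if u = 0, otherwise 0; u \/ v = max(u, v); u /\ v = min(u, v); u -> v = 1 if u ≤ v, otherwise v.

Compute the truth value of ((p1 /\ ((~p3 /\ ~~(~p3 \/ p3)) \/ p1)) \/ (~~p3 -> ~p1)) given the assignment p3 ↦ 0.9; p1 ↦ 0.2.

0.20

~p3: Gödel ¬ of 0.9 = 0 (operand ≠ 0)
~p3: Gödel ¬ of 0.9 = 0 (operand ≠ 0)
(~p3 \/ p3) = max(0, 0.9) = 0.9
~(~p3 \/ p3): Gödel ¬ of 0.9 = 0 (operand ≠ 0)
~~(~p3 \/ p3): Gödel ¬ of 0 = 1 (operand is 0)
(~p3 /\ ~~(~p3 \/ p3)) = min(0, 1) = 0
((~p3 /\ ~~(~p3 \/ p3)) \/ p1) = max(0, 0.2) = 0.2
(p1 /\ ((~p3 /\ ~~(~p3 \/ p3)) \/ p1)) = min(0.2, 0.2) = 0.2
~p3: Gödel ¬ of 0.9 = 0 (operand ≠ 0)
~~p3: Gödel ¬ of 0 = 1 (operand is 0)
~p1: Gödel ¬ of 0.2 = 0 (operand ≠ 0)
(~~p3 -> ~p1): 1 > 0, so result = 0
((p1 /\ ((~p3 /\ ~~(~p3 \/ p3)) \/ p1)) \/ (~~p3 -> ~p1)) = max(0.2, 0) = 0.2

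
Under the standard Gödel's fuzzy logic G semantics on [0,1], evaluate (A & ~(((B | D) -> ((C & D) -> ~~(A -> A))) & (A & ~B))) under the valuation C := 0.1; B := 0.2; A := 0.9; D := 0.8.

0.90

(B | D) = max(0.2, 0.8) = 0.8
(C & D) = min(0.1, 0.8) = 0.1
(A -> A): 0.9 ≤ 0.9, so result = 1
~(A -> A): Gödel ¬ of 1 = 0 (operand ≠ 0)
~~(A -> A): Gödel ¬ of 0 = 1 (operand is 0)
((C & D) -> ~~(A -> A)): 0.1 ≤ 1, so result = 1
((B | D) -> ((C & D) -> ~~(A -> A))): 0.8 ≤ 1, so result = 1
~B: Gödel ¬ of 0.2 = 0 (operand ≠ 0)
(A & ~B) = min(0.9, 0) = 0
(((B | D) -> ((C & D) -> ~~(A -> A))) & (A & ~B)) = min(1, 0) = 0
~(((B | D) -> ((C & D) -> ~~(A -> A))) & (A & ~B)): Gödel ¬ of 0 = 1 (operand is 0)
(A & ~(((B | D) -> ((C & D) -> ~~(A -> A))) & (A & ~B))) = min(0.9, 1) = 0.9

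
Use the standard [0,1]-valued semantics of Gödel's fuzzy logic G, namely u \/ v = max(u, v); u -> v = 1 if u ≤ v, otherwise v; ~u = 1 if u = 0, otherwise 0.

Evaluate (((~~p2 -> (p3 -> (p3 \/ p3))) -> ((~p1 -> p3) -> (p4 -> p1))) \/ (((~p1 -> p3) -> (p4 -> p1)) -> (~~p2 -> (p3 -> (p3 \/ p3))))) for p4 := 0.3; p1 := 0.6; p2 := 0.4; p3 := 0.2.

~p2: Gödel ¬ of 0.4 = 0 (operand ≠ 0)
~~p2: Gödel ¬ of 0 = 1 (operand is 0)
(p3 \/ p3) = max(0.2, 0.2) = 0.2
(p3 -> (p3 \/ p3)): 0.2 ≤ 0.2, so result = 1
(~~p2 -> (p3 -> (p3 \/ p3))): 1 ≤ 1, so result = 1
~p1: Gödel ¬ of 0.6 = 0 (operand ≠ 0)
(~p1 -> p3): 0 ≤ 0.2, so result = 1
(p4 -> p1): 0.3 ≤ 0.6, so result = 1
((~p1 -> p3) -> (p4 -> p1)): 1 ≤ 1, so result = 1
((~~p2 -> (p3 -> (p3 \/ p3))) -> ((~p1 -> p3) -> (p4 -> p1))): 1 ≤ 1, so result = 1
~p1: Gödel ¬ of 0.6 = 0 (operand ≠ 0)
(~p1 -> p3): 0 ≤ 0.2, so result = 1
(p4 -> p1): 0.3 ≤ 0.6, so result = 1
((~p1 -> p3) -> (p4 -> p1)): 1 ≤ 1, so result = 1
~p2: Gödel ¬ of 0.4 = 0 (operand ≠ 0)
~~p2: Gödel ¬ of 0 = 1 (operand is 0)
(p3 \/ p3) = max(0.2, 0.2) = 0.2
(p3 -> (p3 \/ p3)): 0.2 ≤ 0.2, so result = 1
(~~p2 -> (p3 -> (p3 \/ p3))): 1 ≤ 1, so result = 1
(((~p1 -> p3) -> (p4 -> p1)) -> (~~p2 -> (p3 -> (p3 \/ p3)))): 1 ≤ 1, so result = 1
(((~~p2 -> (p3 -> (p3 \/ p3))) -> ((~p1 -> p3) -> (p4 -> p1))) \/ (((~p1 -> p3) -> (p4 -> p1)) -> (~~p2 -> (p3 -> (p3 \/ p3))))) = max(1, 1) = 1

1.00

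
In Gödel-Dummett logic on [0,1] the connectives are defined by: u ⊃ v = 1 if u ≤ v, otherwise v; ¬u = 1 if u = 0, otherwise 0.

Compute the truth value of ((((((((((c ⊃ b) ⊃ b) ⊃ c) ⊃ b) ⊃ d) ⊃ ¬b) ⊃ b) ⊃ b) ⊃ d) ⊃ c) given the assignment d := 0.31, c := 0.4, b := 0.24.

(c ⊃ b): 0.4 > 0.24, so result = 0.24
((c ⊃ b) ⊃ b): 0.24 ≤ 0.24, so result = 1
(((c ⊃ b) ⊃ b) ⊃ c): 1 > 0.4, so result = 0.4
((((c ⊃ b) ⊃ b) ⊃ c) ⊃ b): 0.4 > 0.24, so result = 0.24
(((((c ⊃ b) ⊃ b) ⊃ c) ⊃ b) ⊃ d): 0.24 ≤ 0.31, so result = 1
¬b: Gödel ¬ of 0.24 = 0 (operand ≠ 0)
((((((c ⊃ b) ⊃ b) ⊃ c) ⊃ b) ⊃ d) ⊃ ¬b): 1 > 0, so result = 0
(((((((c ⊃ b) ⊃ b) ⊃ c) ⊃ b) ⊃ d) ⊃ ¬b) ⊃ b): 0 ≤ 0.24, so result = 1
((((((((c ⊃ b) ⊃ b) ⊃ c) ⊃ b) ⊃ d) ⊃ ¬b) ⊃ b) ⊃ b): 1 > 0.24, so result = 0.24
(((((((((c ⊃ b) ⊃ b) ⊃ c) ⊃ b) ⊃ d) ⊃ ¬b) ⊃ b) ⊃ b) ⊃ d): 0.24 ≤ 0.31, so result = 1
((((((((((c ⊃ b) ⊃ b) ⊃ c) ⊃ b) ⊃ d) ⊃ ¬b) ⊃ b) ⊃ b) ⊃ d) ⊃ c): 1 > 0.4, so result = 0.4

0.40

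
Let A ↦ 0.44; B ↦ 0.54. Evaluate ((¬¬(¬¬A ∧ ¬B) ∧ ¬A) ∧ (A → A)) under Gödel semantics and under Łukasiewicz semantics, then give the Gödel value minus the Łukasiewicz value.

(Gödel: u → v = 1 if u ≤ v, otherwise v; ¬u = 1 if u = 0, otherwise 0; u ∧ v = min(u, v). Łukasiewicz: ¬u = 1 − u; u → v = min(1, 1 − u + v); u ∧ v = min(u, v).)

-0.44

Gödel evaluation:
  ¬A: Gödel ¬ of 0.44 = 0 (operand ≠ 0)
  ¬¬A: Gödel ¬ of 0 = 1 (operand is 0)
  ¬B: Gödel ¬ of 0.54 = 0 (operand ≠ 0)
  (¬¬A ∧ ¬B) = min(1, 0) = 0
  ¬(¬¬A ∧ ¬B): Gödel ¬ of 0 = 1 (operand is 0)
  ¬¬(¬¬A ∧ ¬B): Gödel ¬ of 1 = 0 (operand ≠ 0)
  ¬A: Gödel ¬ of 0.44 = 0 (operand ≠ 0)
  (¬¬(¬¬A ∧ ¬B) ∧ ¬A) = min(0, 0) = 0
  (A → A): 0.44 ≤ 0.44, so result = 1
  ((¬¬(¬¬A ∧ ¬B) ∧ ¬A) ∧ (A → A)) = min(0, 1) = 0
  Gödel value = 0
Łukasiewicz evaluation:
  ¬A: Łukasiewicz ¬ gives 1 − 0.44 = 0.56
  ¬¬A: Łukasiewicz ¬ gives 1 − 0.56 = 0.44
  ¬B: Łukasiewicz ¬ gives 1 − 0.54 = 0.46
  (¬¬A ∧ ¬B) = min(0.44, 0.46) = 0.44
  ¬(¬¬A ∧ ¬B): Łukasiewicz ¬ gives 1 − 0.44 = 0.56
  ¬¬(¬¬A ∧ ¬B): Łukasiewicz ¬ gives 1 − 0.56 = 0.44
  ¬A: Łukasiewicz ¬ gives 1 − 0.44 = 0.56
  (¬¬(¬¬A ∧ ¬B) ∧ ¬A) = min(0.44, 0.56) = 0.44
  (A → A): min(1, 1 − 0.44 + 0.44) = 1
  ((¬¬(¬¬A ∧ ¬B) ∧ ¬A) ∧ (A → A)) = min(0.44, 1) = 0.44
  Łukasiewicz value = 0.44
Difference: 0 − 0.44 = -0.44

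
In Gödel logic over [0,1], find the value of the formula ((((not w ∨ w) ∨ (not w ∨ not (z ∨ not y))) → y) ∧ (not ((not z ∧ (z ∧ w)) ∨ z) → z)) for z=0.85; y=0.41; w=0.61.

0.41

not w: Gödel ¬ of 0.61 = 0 (operand ≠ 0)
(not w ∨ w) = max(0, 0.61) = 0.61
not w: Gödel ¬ of 0.61 = 0 (operand ≠ 0)
not y: Gödel ¬ of 0.41 = 0 (operand ≠ 0)
(z ∨ not y) = max(0.85, 0) = 0.85
not (z ∨ not y): Gödel ¬ of 0.85 = 0 (operand ≠ 0)
(not w ∨ not (z ∨ not y)) = max(0, 0) = 0
((not w ∨ w) ∨ (not w ∨ not (z ∨ not y))) = max(0.61, 0) = 0.61
(((not w ∨ w) ∨ (not w ∨ not (z ∨ not y))) → y): 0.61 > 0.41, so result = 0.41
not z: Gödel ¬ of 0.85 = 0 (operand ≠ 0)
(z ∧ w) = min(0.85, 0.61) = 0.61
(not z ∧ (z ∧ w)) = min(0, 0.61) = 0
((not z ∧ (z ∧ w)) ∨ z) = max(0, 0.85) = 0.85
not ((not z ∧ (z ∧ w)) ∨ z): Gödel ¬ of 0.85 = 0 (operand ≠ 0)
(not ((not z ∧ (z ∧ w)) ∨ z) → z): 0 ≤ 0.85, so result = 1
((((not w ∨ w) ∨ (not w ∨ not (z ∨ not y))) → y) ∧ (not ((not z ∧ (z ∧ w)) ∨ z) → z)) = min(0.41, 1) = 0.41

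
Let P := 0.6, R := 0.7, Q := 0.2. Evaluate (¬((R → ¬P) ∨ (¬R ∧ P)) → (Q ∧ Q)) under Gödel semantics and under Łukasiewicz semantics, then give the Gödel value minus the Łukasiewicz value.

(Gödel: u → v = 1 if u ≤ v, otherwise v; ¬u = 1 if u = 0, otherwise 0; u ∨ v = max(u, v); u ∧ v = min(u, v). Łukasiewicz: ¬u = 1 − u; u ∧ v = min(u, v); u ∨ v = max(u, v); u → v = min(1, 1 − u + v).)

Gödel evaluation:
  ¬P: Gödel ¬ of 0.6 = 0 (operand ≠ 0)
  (R → ¬P): 0.7 > 0, so result = 0
  ¬R: Gödel ¬ of 0.7 = 0 (operand ≠ 0)
  (¬R ∧ P) = min(0, 0.6) = 0
  ((R → ¬P) ∨ (¬R ∧ P)) = max(0, 0) = 0
  ¬((R → ¬P) ∨ (¬R ∧ P)): Gödel ¬ of 0 = 1 (operand is 0)
  (Q ∧ Q) = min(0.2, 0.2) = 0.2
  (¬((R → ¬P) ∨ (¬R ∧ P)) → (Q ∧ Q)): 1 > 0.2, so result = 0.2
  Gödel value = 0.2
Łukasiewicz evaluation:
  ¬P: Łukasiewicz ¬ gives 1 − 0.6 = 0.4
  (R → ¬P): min(1, 1 − 0.7 + 0.4) = 0.7
  ¬R: Łukasiewicz ¬ gives 1 − 0.7 = 0.3
  (¬R ∧ P) = min(0.3, 0.6) = 0.3
  ((R → ¬P) ∨ (¬R ∧ P)) = max(0.7, 0.3) = 0.7
  ¬((R → ¬P) ∨ (¬R ∧ P)): Łukasiewicz ¬ gives 1 − 0.7 = 0.3
  (Q ∧ Q) = min(0.2, 0.2) = 0.2
  (¬((R → ¬P) ∨ (¬R ∧ P)) → (Q ∧ Q)): min(1, 1 − 0.3 + 0.2) = 0.9
  Łukasiewicz value = 0.9
Difference: 0.2 − 0.9 = -0.70

-0.70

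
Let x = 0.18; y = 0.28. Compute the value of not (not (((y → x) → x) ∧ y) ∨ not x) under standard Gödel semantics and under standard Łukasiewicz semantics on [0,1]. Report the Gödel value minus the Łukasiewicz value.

Gödel evaluation:
  (y → x): 0.28 > 0.18, so result = 0.18
  ((y → x) → x): 0.18 ≤ 0.18, so result = 1
  (((y → x) → x) ∧ y) = min(1, 0.28) = 0.28
  not (((y → x) → x) ∧ y): Gödel ¬ of 0.28 = 0 (operand ≠ 0)
  not x: Gödel ¬ of 0.18 = 0 (operand ≠ 0)
  (not (((y → x) → x) ∧ y) ∨ not x) = max(0, 0) = 0
  not (not (((y → x) → x) ∧ y) ∨ not x): Gödel ¬ of 0 = 1 (operand is 0)
  Gödel value = 1
Łukasiewicz evaluation:
  (y → x): min(1, 1 − 0.28 + 0.18) = 0.9
  ((y → x) → x): min(1, 1 − 0.9 + 0.18) = 0.28
  (((y → x) → x) ∧ y) = min(0.28, 0.28) = 0.28
  not (((y → x) → x) ∧ y): Łukasiewicz ¬ gives 1 − 0.28 = 0.72
  not x: Łukasiewicz ¬ gives 1 − 0.18 = 0.82
  (not (((y → x) → x) ∧ y) ∨ not x) = max(0.72, 0.82) = 0.82
  not (not (((y → x) → x) ∧ y) ∨ not x): Łukasiewicz ¬ gives 1 − 0.82 = 0.18
  Łukasiewicz value = 0.18
Difference: 1 − 0.18 = 0.82

0.82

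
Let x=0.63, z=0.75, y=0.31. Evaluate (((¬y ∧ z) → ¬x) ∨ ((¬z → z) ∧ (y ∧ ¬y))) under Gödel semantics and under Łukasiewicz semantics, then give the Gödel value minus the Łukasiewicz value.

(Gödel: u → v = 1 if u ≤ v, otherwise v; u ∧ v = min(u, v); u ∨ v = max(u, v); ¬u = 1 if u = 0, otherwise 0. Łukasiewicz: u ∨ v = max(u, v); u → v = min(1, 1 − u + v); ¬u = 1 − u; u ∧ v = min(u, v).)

0.32

Gödel evaluation:
  ¬y: Gödel ¬ of 0.31 = 0 (operand ≠ 0)
  (¬y ∧ z) = min(0, 0.75) = 0
  ¬x: Gödel ¬ of 0.63 = 0 (operand ≠ 0)
  ((¬y ∧ z) → ¬x): 0 ≤ 0, so result = 1
  ¬z: Gödel ¬ of 0.75 = 0 (operand ≠ 0)
  (¬z → z): 0 ≤ 0.75, so result = 1
  ¬y: Gödel ¬ of 0.31 = 0 (operand ≠ 0)
  (y ∧ ¬y) = min(0.31, 0) = 0
  ((¬z → z) ∧ (y ∧ ¬y)) = min(1, 0) = 0
  (((¬y ∧ z) → ¬x) ∨ ((¬z → z) ∧ (y ∧ ¬y))) = max(1, 0) = 1
  Gödel value = 1
Łukasiewicz evaluation:
  ¬y: Łukasiewicz ¬ gives 1 − 0.31 = 0.69
  (¬y ∧ z) = min(0.69, 0.75) = 0.69
  ¬x: Łukasiewicz ¬ gives 1 − 0.63 = 0.37
  ((¬y ∧ z) → ¬x): min(1, 1 − 0.69 + 0.37) = 0.68
  ¬z: Łukasiewicz ¬ gives 1 − 0.75 = 0.25
  (¬z → z): min(1, 1 − 0.25 + 0.75) = 1
  ¬y: Łukasiewicz ¬ gives 1 − 0.31 = 0.69
  (y ∧ ¬y) = min(0.31, 0.69) = 0.31
  ((¬z → z) ∧ (y ∧ ¬y)) = min(1, 0.31) = 0.31
  (((¬y ∧ z) → ¬x) ∨ ((¬z → z) ∧ (y ∧ ¬y))) = max(0.68, 0.31) = 0.68
  Łukasiewicz value = 0.68
Difference: 1 − 0.68 = 0.32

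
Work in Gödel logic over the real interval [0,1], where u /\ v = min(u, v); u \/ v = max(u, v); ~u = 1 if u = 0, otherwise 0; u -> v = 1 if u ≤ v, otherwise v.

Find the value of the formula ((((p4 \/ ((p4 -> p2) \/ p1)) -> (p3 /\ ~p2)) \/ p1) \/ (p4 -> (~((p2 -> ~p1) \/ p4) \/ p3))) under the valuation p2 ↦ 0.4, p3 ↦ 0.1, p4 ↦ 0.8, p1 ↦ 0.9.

(p4 -> p2): 0.8 > 0.4, so result = 0.4
((p4 -> p2) \/ p1) = max(0.4, 0.9) = 0.9
(p4 \/ ((p4 -> p2) \/ p1)) = max(0.8, 0.9) = 0.9
~p2: Gödel ¬ of 0.4 = 0 (operand ≠ 0)
(p3 /\ ~p2) = min(0.1, 0) = 0
((p4 \/ ((p4 -> p2) \/ p1)) -> (p3 /\ ~p2)): 0.9 > 0, so result = 0
(((p4 \/ ((p4 -> p2) \/ p1)) -> (p3 /\ ~p2)) \/ p1) = max(0, 0.9) = 0.9
~p1: Gödel ¬ of 0.9 = 0 (operand ≠ 0)
(p2 -> ~p1): 0.4 > 0, so result = 0
((p2 -> ~p1) \/ p4) = max(0, 0.8) = 0.8
~((p2 -> ~p1) \/ p4): Gödel ¬ of 0.8 = 0 (operand ≠ 0)
(~((p2 -> ~p1) \/ p4) \/ p3) = max(0, 0.1) = 0.1
(p4 -> (~((p2 -> ~p1) \/ p4) \/ p3)): 0.8 > 0.1, so result = 0.1
((((p4 \/ ((p4 -> p2) \/ p1)) -> (p3 /\ ~p2)) \/ p1) \/ (p4 -> (~((p2 -> ~p1) \/ p4) \/ p3))) = max(0.9, 0.1) = 0.9

0.90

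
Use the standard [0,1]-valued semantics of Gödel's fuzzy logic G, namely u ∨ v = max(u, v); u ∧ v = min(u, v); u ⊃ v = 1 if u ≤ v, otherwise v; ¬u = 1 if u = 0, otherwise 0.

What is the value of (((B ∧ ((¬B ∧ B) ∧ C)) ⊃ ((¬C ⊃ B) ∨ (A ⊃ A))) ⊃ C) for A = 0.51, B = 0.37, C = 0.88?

0.88

¬B: Gödel ¬ of 0.37 = 0 (operand ≠ 0)
(¬B ∧ B) = min(0, 0.37) = 0
((¬B ∧ B) ∧ C) = min(0, 0.88) = 0
(B ∧ ((¬B ∧ B) ∧ C)) = min(0.37, 0) = 0
¬C: Gödel ¬ of 0.88 = 0 (operand ≠ 0)
(¬C ⊃ B): 0 ≤ 0.37, so result = 1
(A ⊃ A): 0.51 ≤ 0.51, so result = 1
((¬C ⊃ B) ∨ (A ⊃ A)) = max(1, 1) = 1
((B ∧ ((¬B ∧ B) ∧ C)) ⊃ ((¬C ⊃ B) ∨ (A ⊃ A))): 0 ≤ 1, so result = 1
(((B ∧ ((¬B ∧ B) ∧ C)) ⊃ ((¬C ⊃ B) ∨ (A ⊃ A))) ⊃ C): 1 > 0.88, so result = 0.88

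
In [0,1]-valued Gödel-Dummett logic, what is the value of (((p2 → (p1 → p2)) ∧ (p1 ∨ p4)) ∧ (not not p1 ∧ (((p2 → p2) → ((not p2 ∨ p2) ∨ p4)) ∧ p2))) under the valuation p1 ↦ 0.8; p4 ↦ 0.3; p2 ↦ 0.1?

0.10

(p1 → p2): 0.8 > 0.1, so result = 0.1
(p2 → (p1 → p2)): 0.1 ≤ 0.1, so result = 1
(p1 ∨ p4) = max(0.8, 0.3) = 0.8
((p2 → (p1 → p2)) ∧ (p1 ∨ p4)) = min(1, 0.8) = 0.8
not p1: Gödel ¬ of 0.8 = 0 (operand ≠ 0)
not not p1: Gödel ¬ of 0 = 1 (operand is 0)
(p2 → p2): 0.1 ≤ 0.1, so result = 1
not p2: Gödel ¬ of 0.1 = 0 (operand ≠ 0)
(not p2 ∨ p2) = max(0, 0.1) = 0.1
((not p2 ∨ p2) ∨ p4) = max(0.1, 0.3) = 0.3
((p2 → p2) → ((not p2 ∨ p2) ∨ p4)): 1 > 0.3, so result = 0.3
(((p2 → p2) → ((not p2 ∨ p2) ∨ p4)) ∧ p2) = min(0.3, 0.1) = 0.1
(not not p1 ∧ (((p2 → p2) → ((not p2 ∨ p2) ∨ p4)) ∧ p2)) = min(1, 0.1) = 0.1
(((p2 → (p1 → p2)) ∧ (p1 ∨ p4)) ∧ (not not p1 ∧ (((p2 → p2) → ((not p2 ∨ p2) ∨ p4)) ∧ p2))) = min(0.8, 0.1) = 0.1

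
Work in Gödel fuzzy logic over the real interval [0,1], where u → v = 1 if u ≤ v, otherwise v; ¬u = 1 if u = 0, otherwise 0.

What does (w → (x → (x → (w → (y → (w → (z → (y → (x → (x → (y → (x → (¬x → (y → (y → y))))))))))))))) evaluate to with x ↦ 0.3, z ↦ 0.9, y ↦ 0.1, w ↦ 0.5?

1.00

¬x: Gödel ¬ of 0.3 = 0 (operand ≠ 0)
(y → y): 0.1 ≤ 0.1, so result = 1
(y → (y → y)): 0.1 ≤ 1, so result = 1
(¬x → (y → (y → y))): 0 ≤ 1, so result = 1
(x → (¬x → (y → (y → y)))): 0.3 ≤ 1, so result = 1
(y → (x → (¬x → (y → (y → y))))): 0.1 ≤ 1, so result = 1
(x → (y → (x → (¬x → (y → (y → y)))))): 0.3 ≤ 1, so result = 1
(x → (x → (y → (x → (¬x → (y → (y → y))))))): 0.3 ≤ 1, so result = 1
(y → (x → (x → (y → (x → (¬x → (y → (y → y)))))))): 0.1 ≤ 1, so result = 1
(z → (y → (x → (x → (y → (x → (¬x → (y → (y → y))))))))): 0.9 ≤ 1, so result = 1
(w → (z → (y → (x → (x → (y → (x → (¬x → (y → (y → y)))))))))): 0.5 ≤ 1, so result = 1
(y → (w → (z → (y → (x → (x → (y → (x → (¬x → (y → (y → y))))))))))): 0.1 ≤ 1, so result = 1
(w → (y → (w → (z → (y → (x → (x → (y → (x → (¬x → (y → (y → y)))))))))))): 0.5 ≤ 1, so result = 1
(x → (w → (y → (w → (z → (y → (x → (x → (y → (x → (¬x → (y → (y → y))))))))))))): 0.3 ≤ 1, so result = 1
(x → (x → (w → (y → (w → (z → (y → (x → (x → (y → (x → (¬x → (y → (y → y)))))))))))))): 0.3 ≤ 1, so result = 1
(w → (x → (x → (w → (y → (w → (z → (y → (x → (x → (y → (x → (¬x → (y → (y → y))))))))))))))): 0.5 ≤ 1, so result = 1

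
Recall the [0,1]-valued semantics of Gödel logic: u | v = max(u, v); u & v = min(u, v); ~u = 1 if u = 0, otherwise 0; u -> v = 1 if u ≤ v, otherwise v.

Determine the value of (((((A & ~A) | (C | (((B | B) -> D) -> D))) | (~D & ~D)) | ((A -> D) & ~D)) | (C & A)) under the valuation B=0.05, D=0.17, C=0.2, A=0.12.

~A: Gödel ¬ of 0.12 = 0 (operand ≠ 0)
(A & ~A) = min(0.12, 0) = 0
(B | B) = max(0.05, 0.05) = 0.05
((B | B) -> D): 0.05 ≤ 0.17, so result = 1
(((B | B) -> D) -> D): 1 > 0.17, so result = 0.17
(C | (((B | B) -> D) -> D)) = max(0.2, 0.17) = 0.2
((A & ~A) | (C | (((B | B) -> D) -> D))) = max(0, 0.2) = 0.2
~D: Gödel ¬ of 0.17 = 0 (operand ≠ 0)
~D: Gödel ¬ of 0.17 = 0 (operand ≠ 0)
(~D & ~D) = min(0, 0) = 0
(((A & ~A) | (C | (((B | B) -> D) -> D))) | (~D & ~D)) = max(0.2, 0) = 0.2
(A -> D): 0.12 ≤ 0.17, so result = 1
~D: Gödel ¬ of 0.17 = 0 (operand ≠ 0)
((A -> D) & ~D) = min(1, 0) = 0
((((A & ~A) | (C | (((B | B) -> D) -> D))) | (~D & ~D)) | ((A -> D) & ~D)) = max(0.2, 0) = 0.2
(C & A) = min(0.2, 0.12) = 0.12
(((((A & ~A) | (C | (((B | B) -> D) -> D))) | (~D & ~D)) | ((A -> D) & ~D)) | (C & A)) = max(0.2, 0.12) = 0.2

0.20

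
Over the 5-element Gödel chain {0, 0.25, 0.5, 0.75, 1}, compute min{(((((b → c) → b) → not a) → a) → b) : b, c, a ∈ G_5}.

0.00

The minimum is attained at b = 0, c = 0, a = 0.25:
  (b → c): 0 ≤ 0, so result = 1
  ((b → c) → b): 1 > 0, so result = 0
  not a: Gödel ¬ of 0.25 = 0 (operand ≠ 0)
  (((b → c) → b) → not a): 0 ≤ 0, so result = 1
  ((((b → c) → b) → not a) → a): 1 > 0.25, so result = 0.25
  (((((b → c) → b) → not a) → a) → b): 0.25 > 0, so result = 0
Checking all 125 assignments confirms none give a value below 0.00.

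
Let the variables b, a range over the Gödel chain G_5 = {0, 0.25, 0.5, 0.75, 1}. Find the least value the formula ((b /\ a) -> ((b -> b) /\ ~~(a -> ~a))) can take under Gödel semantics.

0.00

The minimum is attained at b = 0.25, a = 0.25:
  (b /\ a) = min(0.25, 0.25) = 0.25
  (b -> b): 0.25 ≤ 0.25, so result = 1
  ~a: Gödel ¬ of 0.25 = 0 (operand ≠ 0)
  (a -> ~a): 0.25 > 0, so result = 0
  ~(a -> ~a): Gödel ¬ of 0 = 1 (operand is 0)
  ~~(a -> ~a): Gödel ¬ of 1 = 0 (operand ≠ 0)
  ((b -> b) /\ ~~(a -> ~a)) = min(1, 0) = 0
  ((b /\ a) -> ((b -> b) /\ ~~(a -> ~a))): 0.25 > 0, so result = 0
Checking all 25 assignments confirms none give a value below 0.00.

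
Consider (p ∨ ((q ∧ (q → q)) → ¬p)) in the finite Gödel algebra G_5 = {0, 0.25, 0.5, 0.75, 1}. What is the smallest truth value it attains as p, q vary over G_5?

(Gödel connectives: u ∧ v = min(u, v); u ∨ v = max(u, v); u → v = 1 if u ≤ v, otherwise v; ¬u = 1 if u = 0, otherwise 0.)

0.25

The minimum is attained at p = 0.25, q = 0.25:
  (q → q): 0.25 ≤ 0.25, so result = 1
  (q ∧ (q → q)) = min(0.25, 1) = 0.25
  ¬p: Gödel ¬ of 0.25 = 0 (operand ≠ 0)
  ((q ∧ (q → q)) → ¬p): 0.25 > 0, so result = 0
  (p ∨ ((q ∧ (q → q)) → ¬p)) = max(0.25, 0) = 0.25
Checking all 25 assignments confirms none give a value below 0.25.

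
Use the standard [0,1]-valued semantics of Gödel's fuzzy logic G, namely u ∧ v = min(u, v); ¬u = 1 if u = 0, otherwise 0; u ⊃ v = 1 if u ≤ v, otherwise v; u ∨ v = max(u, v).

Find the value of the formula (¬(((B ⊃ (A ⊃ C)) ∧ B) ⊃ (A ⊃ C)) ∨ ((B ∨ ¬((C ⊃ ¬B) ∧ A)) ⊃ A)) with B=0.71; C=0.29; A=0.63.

0.63

(A ⊃ C): 0.63 > 0.29, so result = 0.29
(B ⊃ (A ⊃ C)): 0.71 > 0.29, so result = 0.29
((B ⊃ (A ⊃ C)) ∧ B) = min(0.29, 0.71) = 0.29
(A ⊃ C): 0.63 > 0.29, so result = 0.29
(((B ⊃ (A ⊃ C)) ∧ B) ⊃ (A ⊃ C)): 0.29 ≤ 0.29, so result = 1
¬(((B ⊃ (A ⊃ C)) ∧ B) ⊃ (A ⊃ C)): Gödel ¬ of 1 = 0 (operand ≠ 0)
¬B: Gödel ¬ of 0.71 = 0 (operand ≠ 0)
(C ⊃ ¬B): 0.29 > 0, so result = 0
((C ⊃ ¬B) ∧ A) = min(0, 0.63) = 0
¬((C ⊃ ¬B) ∧ A): Gödel ¬ of 0 = 1 (operand is 0)
(B ∨ ¬((C ⊃ ¬B) ∧ A)) = max(0.71, 1) = 1
((B ∨ ¬((C ⊃ ¬B) ∧ A)) ⊃ A): 1 > 0.63, so result = 0.63
(¬(((B ⊃ (A ⊃ C)) ∧ B) ⊃ (A ⊃ C)) ∨ ((B ∨ ¬((C ⊃ ¬B) ∧ A)) ⊃ A)) = max(0, 0.63) = 0.63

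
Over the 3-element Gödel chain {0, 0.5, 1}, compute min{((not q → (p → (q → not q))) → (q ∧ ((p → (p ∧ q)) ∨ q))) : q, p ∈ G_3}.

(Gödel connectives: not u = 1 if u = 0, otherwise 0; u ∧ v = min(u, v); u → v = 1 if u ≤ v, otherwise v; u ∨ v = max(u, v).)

The minimum is attained at q = 0, p = 0:
  not q: Gödel ¬ of 0 = 1 (operand is 0)
  not q: Gödel ¬ of 0 = 1 (operand is 0)
  (q → not q): 0 ≤ 1, so result = 1
  (p → (q → not q)): 0 ≤ 1, so result = 1
  (not q → (p → (q → not q))): 1 ≤ 1, so result = 1
  (p ∧ q) = min(0, 0) = 0
  (p → (p ∧ q)): 0 ≤ 0, so result = 1
  ((p → (p ∧ q)) ∨ q) = max(1, 0) = 1
  (q ∧ ((p → (p ∧ q)) ∨ q)) = min(0, 1) = 0
  ((not q → (p → (q → not q))) → (q ∧ ((p → (p ∧ q)) ∨ q))): 1 > 0, so result = 0
Checking all 9 assignments confirms none give a value below 0.00.

0.00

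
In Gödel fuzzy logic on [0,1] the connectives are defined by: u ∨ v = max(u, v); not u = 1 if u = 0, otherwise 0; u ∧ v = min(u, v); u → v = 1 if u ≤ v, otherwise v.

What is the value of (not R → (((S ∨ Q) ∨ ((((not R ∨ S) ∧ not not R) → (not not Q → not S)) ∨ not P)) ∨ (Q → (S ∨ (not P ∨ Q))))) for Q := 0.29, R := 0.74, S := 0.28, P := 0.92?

not R: Gödel ¬ of 0.74 = 0 (operand ≠ 0)
(S ∨ Q) = max(0.28, 0.29) = 0.29
not R: Gödel ¬ of 0.74 = 0 (operand ≠ 0)
(not R ∨ S) = max(0, 0.28) = 0.28
not R: Gödel ¬ of 0.74 = 0 (operand ≠ 0)
not not R: Gödel ¬ of 0 = 1 (operand is 0)
((not R ∨ S) ∧ not not R) = min(0.28, 1) = 0.28
not Q: Gödel ¬ of 0.29 = 0 (operand ≠ 0)
not not Q: Gödel ¬ of 0 = 1 (operand is 0)
not S: Gödel ¬ of 0.28 = 0 (operand ≠ 0)
(not not Q → not S): 1 > 0, so result = 0
(((not R ∨ S) ∧ not not R) → (not not Q → not S)): 0.28 > 0, so result = 0
not P: Gödel ¬ of 0.92 = 0 (operand ≠ 0)
((((not R ∨ S) ∧ not not R) → (not not Q → not S)) ∨ not P) = max(0, 0) = 0
((S ∨ Q) ∨ ((((not R ∨ S) ∧ not not R) → (not not Q → not S)) ∨ not P)) = max(0.29, 0) = 0.29
not P: Gödel ¬ of 0.92 = 0 (operand ≠ 0)
(not P ∨ Q) = max(0, 0.29) = 0.29
(S ∨ (not P ∨ Q)) = max(0.28, 0.29) = 0.29
(Q → (S ∨ (not P ∨ Q))): 0.29 ≤ 0.29, so result = 1
(((S ∨ Q) ∨ ((((not R ∨ S) ∧ not not R) → (not not Q → not S)) ∨ not P)) ∨ (Q → (S ∨ (not P ∨ Q)))) = max(0.29, 1) = 1
(not R → (((S ∨ Q) ∨ ((((not R ∨ S) ∧ not not R) → (not not Q → not S)) ∨ not P)) ∨ (Q → (S ∨ (not P ∨ Q))))): 0 ≤ 1, so result = 1

1.00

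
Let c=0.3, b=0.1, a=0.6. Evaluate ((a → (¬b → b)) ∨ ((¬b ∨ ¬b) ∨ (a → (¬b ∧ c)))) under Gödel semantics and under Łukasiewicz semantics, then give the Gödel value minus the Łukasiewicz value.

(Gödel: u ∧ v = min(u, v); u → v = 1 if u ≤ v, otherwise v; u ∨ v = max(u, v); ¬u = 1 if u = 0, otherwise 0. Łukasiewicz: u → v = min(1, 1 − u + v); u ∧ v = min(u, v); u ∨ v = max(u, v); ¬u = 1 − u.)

Gödel evaluation:
  ¬b: Gödel ¬ of 0.1 = 0 (operand ≠ 0)
  (¬b → b): 0 ≤ 0.1, so result = 1
  (a → (¬b → b)): 0.6 ≤ 1, so result = 1
  ¬b: Gödel ¬ of 0.1 = 0 (operand ≠ 0)
  ¬b: Gödel ¬ of 0.1 = 0 (operand ≠ 0)
  (¬b ∨ ¬b) = max(0, 0) = 0
  ¬b: Gödel ¬ of 0.1 = 0 (operand ≠ 0)
  (¬b ∧ c) = min(0, 0.3) = 0
  (a → (¬b ∧ c)): 0.6 > 0, so result = 0
  ((¬b ∨ ¬b) ∨ (a → (¬b ∧ c))) = max(0, 0) = 0
  ((a → (¬b → b)) ∨ ((¬b ∨ ¬b) ∨ (a → (¬b ∧ c)))) = max(1, 0) = 1
  Gödel value = 1
Łukasiewicz evaluation:
  ¬b: Łukasiewicz ¬ gives 1 − 0.1 = 0.9
  (¬b → b): min(1, 1 − 0.9 + 0.1) = 0.2
  (a → (¬b → b)): min(1, 1 − 0.6 + 0.2) = 0.6
  ¬b: Łukasiewicz ¬ gives 1 − 0.1 = 0.9
  ¬b: Łukasiewicz ¬ gives 1 − 0.1 = 0.9
  (¬b ∨ ¬b) = max(0.9, 0.9) = 0.9
  ¬b: Łukasiewicz ¬ gives 1 − 0.1 = 0.9
  (¬b ∧ c) = min(0.9, 0.3) = 0.3
  (a → (¬b ∧ c)): min(1, 1 − 0.6 + 0.3) = 0.7
  ((¬b ∨ ¬b) ∨ (a → (¬b ∧ c))) = max(0.9, 0.7) = 0.9
  ((a → (¬b → b)) ∨ ((¬b ∨ ¬b) ∨ (a → (¬b ∧ c)))) = max(0.6, 0.9) = 0.9
  Łukasiewicz value = 0.9
Difference: 1 − 0.9 = 0.10

0.10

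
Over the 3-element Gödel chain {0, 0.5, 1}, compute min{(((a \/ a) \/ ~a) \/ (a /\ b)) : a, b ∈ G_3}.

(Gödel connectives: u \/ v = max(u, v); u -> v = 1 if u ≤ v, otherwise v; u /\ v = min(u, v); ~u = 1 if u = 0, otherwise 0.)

0.50

The minimum is attained at a = 0.5, b = 0:
  (a \/ a) = max(0.5, 0.5) = 0.5
  ~a: Gödel ¬ of 0.5 = 0 (operand ≠ 0)
  ((a \/ a) \/ ~a) = max(0.5, 0) = 0.5
  (a /\ b) = min(0.5, 0) = 0
  (((a \/ a) \/ ~a) \/ (a /\ b)) = max(0.5, 0) = 0.5
Checking all 9 assignments confirms none give a value below 0.50.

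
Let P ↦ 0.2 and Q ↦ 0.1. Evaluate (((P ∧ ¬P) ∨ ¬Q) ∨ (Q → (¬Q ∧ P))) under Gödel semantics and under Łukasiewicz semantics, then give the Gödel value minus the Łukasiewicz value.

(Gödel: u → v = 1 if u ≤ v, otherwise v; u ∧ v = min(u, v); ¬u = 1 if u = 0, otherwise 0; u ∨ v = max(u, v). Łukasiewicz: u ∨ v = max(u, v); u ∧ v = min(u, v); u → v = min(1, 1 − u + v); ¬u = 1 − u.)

Gödel evaluation:
  ¬P: Gödel ¬ of 0.2 = 0 (operand ≠ 0)
  (P ∧ ¬P) = min(0.2, 0) = 0
  ¬Q: Gödel ¬ of 0.1 = 0 (operand ≠ 0)
  ((P ∧ ¬P) ∨ ¬Q) = max(0, 0) = 0
  ¬Q: Gödel ¬ of 0.1 = 0 (operand ≠ 0)
  (¬Q ∧ P) = min(0, 0.2) = 0
  (Q → (¬Q ∧ P)): 0.1 > 0, so result = 0
  (((P ∧ ¬P) ∨ ¬Q) ∨ (Q → (¬Q ∧ P))) = max(0, 0) = 0
  Gödel value = 0
Łukasiewicz evaluation:
  ¬P: Łukasiewicz ¬ gives 1 − 0.2 = 0.8
  (P ∧ ¬P) = min(0.2, 0.8) = 0.2
  ¬Q: Łukasiewicz ¬ gives 1 − 0.1 = 0.9
  ((P ∧ ¬P) ∨ ¬Q) = max(0.2, 0.9) = 0.9
  ¬Q: Łukasiewicz ¬ gives 1 − 0.1 = 0.9
  (¬Q ∧ P) = min(0.9, 0.2) = 0.2
  (Q → (¬Q ∧ P)): min(1, 1 − 0.1 + 0.2) = 1
  (((P ∧ ¬P) ∨ ¬Q) ∨ (Q → (¬Q ∧ P))) = max(0.9, 1) = 1
  Łukasiewicz value = 1
Difference: 0 − 1 = -1.00

-1.00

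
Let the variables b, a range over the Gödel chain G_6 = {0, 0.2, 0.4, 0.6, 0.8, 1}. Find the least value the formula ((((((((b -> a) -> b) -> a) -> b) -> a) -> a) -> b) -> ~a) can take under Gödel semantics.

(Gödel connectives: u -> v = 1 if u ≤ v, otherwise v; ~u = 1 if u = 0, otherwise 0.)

The minimum is attained at b = 0.2, a = 0.2:
  (b -> a): 0.2 ≤ 0.2, so result = 1
  ((b -> a) -> b): 1 > 0.2, so result = 0.2
  (((b -> a) -> b) -> a): 0.2 ≤ 0.2, so result = 1
  ((((b -> a) -> b) -> a) -> b): 1 > 0.2, so result = 0.2
  (((((b -> a) -> b) -> a) -> b) -> a): 0.2 ≤ 0.2, so result = 1
  ((((((b -> a) -> b) -> a) -> b) -> a) -> a): 1 > 0.2, so result = 0.2
  (((((((b -> a) -> b) -> a) -> b) -> a) -> a) -> b): 0.2 ≤ 0.2, so result = 1
  ~a: Gödel ¬ of 0.2 = 0 (operand ≠ 0)
  ((((((((b -> a) -> b) -> a) -> b) -> a) -> a) -> b) -> ~a): 1 > 0, so result = 0
Checking all 36 assignments confirms none give a value below 0.00.

0.00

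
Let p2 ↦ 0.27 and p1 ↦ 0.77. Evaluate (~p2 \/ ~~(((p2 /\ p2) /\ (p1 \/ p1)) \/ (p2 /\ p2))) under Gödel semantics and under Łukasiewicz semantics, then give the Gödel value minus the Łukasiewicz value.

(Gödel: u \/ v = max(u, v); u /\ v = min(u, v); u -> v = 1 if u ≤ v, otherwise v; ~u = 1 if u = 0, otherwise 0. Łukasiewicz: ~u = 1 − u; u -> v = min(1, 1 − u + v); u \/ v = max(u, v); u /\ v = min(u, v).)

0.27

Gödel evaluation:
  ~p2: Gödel ¬ of 0.27 = 0 (operand ≠ 0)
  (p2 /\ p2) = min(0.27, 0.27) = 0.27
  (p1 \/ p1) = max(0.77, 0.77) = 0.77
  ((p2 /\ p2) /\ (p1 \/ p1)) = min(0.27, 0.77) = 0.27
  (p2 /\ p2) = min(0.27, 0.27) = 0.27
  (((p2 /\ p2) /\ (p1 \/ p1)) \/ (p2 /\ p2)) = max(0.27, 0.27) = 0.27
  ~(((p2 /\ p2) /\ (p1 \/ p1)) \/ (p2 /\ p2)): Gödel ¬ of 0.27 = 0 (operand ≠ 0)
  ~~(((p2 /\ p2) /\ (p1 \/ p1)) \/ (p2 /\ p2)): Gödel ¬ of 0 = 1 (operand is 0)
  (~p2 \/ ~~(((p2 /\ p2) /\ (p1 \/ p1)) \/ (p2 /\ p2))) = max(0, 1) = 1
  Gödel value = 1
Łukasiewicz evaluation:
  ~p2: Łukasiewicz ¬ gives 1 − 0.27 = 0.73
  (p2 /\ p2) = min(0.27, 0.27) = 0.27
  (p1 \/ p1) = max(0.77, 0.77) = 0.77
  ((p2 /\ p2) /\ (p1 \/ p1)) = min(0.27, 0.77) = 0.27
  (p2 /\ p2) = min(0.27, 0.27) = 0.27
  (((p2 /\ p2) /\ (p1 \/ p1)) \/ (p2 /\ p2)) = max(0.27, 0.27) = 0.27
  ~(((p2 /\ p2) /\ (p1 \/ p1)) \/ (p2 /\ p2)): Łukasiewicz ¬ gives 1 − 0.27 = 0.73
  ~~(((p2 /\ p2) /\ (p1 \/ p1)) \/ (p2 /\ p2)): Łukasiewicz ¬ gives 1 − 0.73 = 0.27
  (~p2 \/ ~~(((p2 /\ p2) /\ (p1 \/ p1)) \/ (p2 /\ p2))) = max(0.73, 0.27) = 0.73
  Łukasiewicz value = 0.73
Difference: 1 − 0.73 = 0.27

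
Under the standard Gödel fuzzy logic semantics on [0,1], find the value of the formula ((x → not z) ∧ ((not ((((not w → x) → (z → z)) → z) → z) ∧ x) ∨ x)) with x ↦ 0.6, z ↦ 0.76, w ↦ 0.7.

0.00

not z: Gödel ¬ of 0.76 = 0 (operand ≠ 0)
(x → not z): 0.6 > 0, so result = 0
not w: Gödel ¬ of 0.7 = 0 (operand ≠ 0)
(not w → x): 0 ≤ 0.6, so result = 1
(z → z): 0.76 ≤ 0.76, so result = 1
((not w → x) → (z → z)): 1 ≤ 1, so result = 1
(((not w → x) → (z → z)) → z): 1 > 0.76, so result = 0.76
((((not w → x) → (z → z)) → z) → z): 0.76 ≤ 0.76, so result = 1
not ((((not w → x) → (z → z)) → z) → z): Gödel ¬ of 1 = 0 (operand ≠ 0)
(not ((((not w → x) → (z → z)) → z) → z) ∧ x) = min(0, 0.6) = 0
((not ((((not w → x) → (z → z)) → z) → z) ∧ x) ∨ x) = max(0, 0.6) = 0.6
((x → not z) ∧ ((not ((((not w → x) → (z → z)) → z) → z) ∧ x) ∨ x)) = min(0, 0.6) = 0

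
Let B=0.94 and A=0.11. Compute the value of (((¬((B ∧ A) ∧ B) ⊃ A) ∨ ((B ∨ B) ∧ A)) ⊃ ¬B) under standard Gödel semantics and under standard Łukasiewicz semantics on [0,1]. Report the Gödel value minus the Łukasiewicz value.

Gödel evaluation:
  (B ∧ A) = min(0.94, 0.11) = 0.11
  ((B ∧ A) ∧ B) = min(0.11, 0.94) = 0.11
  ¬((B ∧ A) ∧ B): Gödel ¬ of 0.11 = 0 (operand ≠ 0)
  (¬((B ∧ A) ∧ B) ⊃ A): 0 ≤ 0.11, so result = 1
  (B ∨ B) = max(0.94, 0.94) = 0.94
  ((B ∨ B) ∧ A) = min(0.94, 0.11) = 0.11
  ((¬((B ∧ A) ∧ B) ⊃ A) ∨ ((B ∨ B) ∧ A)) = max(1, 0.11) = 1
  ¬B: Gödel ¬ of 0.94 = 0 (operand ≠ 0)
  (((¬((B ∧ A) ∧ B) ⊃ A) ∨ ((B ∨ B) ∧ A)) ⊃ ¬B): 1 > 0, so result = 0
  Gödel value = 0
Łukasiewicz evaluation:
  (B ∧ A) = min(0.94, 0.11) = 0.11
  ((B ∧ A) ∧ B) = min(0.11, 0.94) = 0.11
  ¬((B ∧ A) ∧ B): Łukasiewicz ¬ gives 1 − 0.11 = 0.89
  (¬((B ∧ A) ∧ B) ⊃ A): min(1, 1 − 0.89 + 0.11) = 0.22
  (B ∨ B) = max(0.94, 0.94) = 0.94
  ((B ∨ B) ∧ A) = min(0.94, 0.11) = 0.11
  ((¬((B ∧ A) ∧ B) ⊃ A) ∨ ((B ∨ B) ∧ A)) = max(0.22, 0.11) = 0.22
  ¬B: Łukasiewicz ¬ gives 1 − 0.94 = 0.06
  (((¬((B ∧ A) ∧ B) ⊃ A) ∨ ((B ∨ B) ∧ A)) ⊃ ¬B): min(1, 1 − 0.22 + 0.06) = 0.84
  Łukasiewicz value = 0.84
Difference: 0 − 0.84 = -0.84

-0.84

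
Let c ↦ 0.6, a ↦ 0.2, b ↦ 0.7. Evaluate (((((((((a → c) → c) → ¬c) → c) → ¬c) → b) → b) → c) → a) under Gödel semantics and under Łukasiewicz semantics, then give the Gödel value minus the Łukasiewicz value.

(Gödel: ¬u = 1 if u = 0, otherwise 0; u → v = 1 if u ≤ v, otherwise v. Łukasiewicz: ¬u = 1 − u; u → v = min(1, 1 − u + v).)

-0.10

Gödel evaluation:
  (a → c): 0.2 ≤ 0.6, so result = 1
  ((a → c) → c): 1 > 0.6, so result = 0.6
  ¬c: Gödel ¬ of 0.6 = 0 (operand ≠ 0)
  (((a → c) → c) → ¬c): 0.6 > 0, so result = 0
  ((((a → c) → c) → ¬c) → c): 0 ≤ 0.6, so result = 1
  ¬c: Gödel ¬ of 0.6 = 0 (operand ≠ 0)
  (((((a → c) → c) → ¬c) → c) → ¬c): 1 > 0, so result = 0
  ((((((a → c) → c) → ¬c) → c) → ¬c) → b): 0 ≤ 0.7, so result = 1
  (((((((a → c) → c) → ¬c) → c) → ¬c) → b) → b): 1 > 0.7, so result = 0.7
  ((((((((a → c) → c) → ¬c) → c) → ¬c) → b) → b) → c): 0.7 > 0.6, so result = 0.6
  (((((((((a → c) → c) → ¬c) → c) → ¬c) → b) → b) → c) → a): 0.6 > 0.2, so result = 0.2
  Gödel value = 0.2
Łukasiewicz evaluation:
  (a → c): min(1, 1 − 0.2 + 0.6) = 1
  ((a → c) → c): min(1, 1 − 1 + 0.6) = 0.6
  ¬c: Łukasiewicz ¬ gives 1 − 0.6 = 0.4
  (((a → c) → c) → ¬c): min(1, 1 − 0.6 + 0.4) = 0.8
  ((((a → c) → c) → ¬c) → c): min(1, 1 − 0.8 + 0.6) = 0.8
  ¬c: Łukasiewicz ¬ gives 1 − 0.6 = 0.4
  (((((a → c) → c) → ¬c) → c) → ¬c): min(1, 1 − 0.8 + 0.4) = 0.6
  ((((((a → c) → c) → ¬c) → c) → ¬c) → b): min(1, 1 − 0.6 + 0.7) = 1
  (((((((a → c) → c) → ¬c) → c) → ¬c) → b) → b): min(1, 1 − 1 + 0.7) = 0.7
  ((((((((a → c) → c) → ¬c) → c) → ¬c) → b) → b) → c): min(1, 1 − 0.7 + 0.6) = 0.9
  (((((((((a → c) → c) → ¬c) → c) → ¬c) → b) → b) → c) → a): min(1, 1 − 0.9 + 0.2) = 0.3
  Łukasiewicz value = 0.3
Difference: 0.2 − 0.3 = -0.10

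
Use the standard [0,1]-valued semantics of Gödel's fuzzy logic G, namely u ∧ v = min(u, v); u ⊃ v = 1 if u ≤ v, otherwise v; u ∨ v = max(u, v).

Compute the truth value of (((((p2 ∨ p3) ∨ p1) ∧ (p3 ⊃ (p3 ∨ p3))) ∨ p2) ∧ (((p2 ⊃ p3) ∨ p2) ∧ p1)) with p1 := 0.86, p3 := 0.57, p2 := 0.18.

0.86

(p2 ∨ p3) = max(0.18, 0.57) = 0.57
((p2 ∨ p3) ∨ p1) = max(0.57, 0.86) = 0.86
(p3 ∨ p3) = max(0.57, 0.57) = 0.57
(p3 ⊃ (p3 ∨ p3)): 0.57 ≤ 0.57, so result = 1
(((p2 ∨ p3) ∨ p1) ∧ (p3 ⊃ (p3 ∨ p3))) = min(0.86, 1) = 0.86
((((p2 ∨ p3) ∨ p1) ∧ (p3 ⊃ (p3 ∨ p3))) ∨ p2) = max(0.86, 0.18) = 0.86
(p2 ⊃ p3): 0.18 ≤ 0.57, so result = 1
((p2 ⊃ p3) ∨ p2) = max(1, 0.18) = 1
(((p2 ⊃ p3) ∨ p2) ∧ p1) = min(1, 0.86) = 0.86
(((((p2 ∨ p3) ∨ p1) ∧ (p3 ⊃ (p3 ∨ p3))) ∨ p2) ∧ (((p2 ⊃ p3) ∨ p2) ∧ p1)) = min(0.86, 0.86) = 0.86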